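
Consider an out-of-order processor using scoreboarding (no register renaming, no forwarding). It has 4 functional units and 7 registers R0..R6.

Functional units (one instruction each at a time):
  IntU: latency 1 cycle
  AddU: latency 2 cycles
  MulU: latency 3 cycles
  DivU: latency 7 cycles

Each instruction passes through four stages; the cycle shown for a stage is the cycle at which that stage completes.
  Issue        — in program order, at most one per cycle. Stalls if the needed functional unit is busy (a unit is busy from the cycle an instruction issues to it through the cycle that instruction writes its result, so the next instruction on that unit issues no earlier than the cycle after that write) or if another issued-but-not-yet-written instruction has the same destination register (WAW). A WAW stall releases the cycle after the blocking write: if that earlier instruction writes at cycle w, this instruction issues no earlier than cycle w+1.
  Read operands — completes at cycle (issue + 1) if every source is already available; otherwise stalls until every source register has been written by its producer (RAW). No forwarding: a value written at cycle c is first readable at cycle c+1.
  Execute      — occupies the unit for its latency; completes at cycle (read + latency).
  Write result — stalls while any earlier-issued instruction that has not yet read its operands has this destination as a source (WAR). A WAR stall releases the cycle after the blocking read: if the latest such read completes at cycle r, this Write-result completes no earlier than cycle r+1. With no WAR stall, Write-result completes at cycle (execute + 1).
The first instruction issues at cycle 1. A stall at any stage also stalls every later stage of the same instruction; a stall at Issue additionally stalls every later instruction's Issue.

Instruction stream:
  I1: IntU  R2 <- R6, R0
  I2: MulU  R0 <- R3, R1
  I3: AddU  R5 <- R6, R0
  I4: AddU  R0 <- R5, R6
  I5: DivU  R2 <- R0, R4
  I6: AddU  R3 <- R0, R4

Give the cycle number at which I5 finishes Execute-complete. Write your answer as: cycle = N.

cycle = 24

c1: I1→IntU
c2: I1 RO, I2→MulU
c3: I1 EX, I2 RO, I3→AddU
c4: I1 WR R2
c6: I2 EX
c7: I2 WR R0
c8: I3 RO
c10: I3 EX
c11: I3 WR R5
c12: I4→AddU
c13: I4 RO, I5→DivU
c15: I4 EX
c16: I4 WR R0
c17: I5 RO, I6→AddU
c18: I6 RO
c20: I6 EX
c21: I6 WR R3
c24: I5 EX
c25: I5 WR R2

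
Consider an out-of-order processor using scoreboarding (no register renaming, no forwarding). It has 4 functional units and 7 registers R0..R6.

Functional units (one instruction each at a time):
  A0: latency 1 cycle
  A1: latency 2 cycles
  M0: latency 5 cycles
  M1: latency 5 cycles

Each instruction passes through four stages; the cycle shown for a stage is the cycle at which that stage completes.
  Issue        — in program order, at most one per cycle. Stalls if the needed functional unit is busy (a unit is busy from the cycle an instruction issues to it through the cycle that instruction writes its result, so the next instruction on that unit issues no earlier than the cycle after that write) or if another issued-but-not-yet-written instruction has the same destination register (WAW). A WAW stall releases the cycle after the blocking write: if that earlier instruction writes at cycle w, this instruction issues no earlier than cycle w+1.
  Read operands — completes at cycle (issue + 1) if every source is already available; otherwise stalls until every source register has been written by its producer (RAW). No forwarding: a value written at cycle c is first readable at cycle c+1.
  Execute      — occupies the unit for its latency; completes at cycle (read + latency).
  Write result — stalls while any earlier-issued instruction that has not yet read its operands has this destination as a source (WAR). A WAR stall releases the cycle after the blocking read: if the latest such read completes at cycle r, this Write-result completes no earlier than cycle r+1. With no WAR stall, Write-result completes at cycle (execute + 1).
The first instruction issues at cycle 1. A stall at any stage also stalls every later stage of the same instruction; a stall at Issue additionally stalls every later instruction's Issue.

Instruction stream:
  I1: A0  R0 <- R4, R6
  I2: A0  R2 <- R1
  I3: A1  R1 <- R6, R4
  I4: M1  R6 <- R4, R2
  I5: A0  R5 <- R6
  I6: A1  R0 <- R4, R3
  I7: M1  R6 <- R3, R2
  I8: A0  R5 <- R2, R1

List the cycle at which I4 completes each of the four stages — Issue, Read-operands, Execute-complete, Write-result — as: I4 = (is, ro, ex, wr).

I4 = (7, 9, 14, 15)

I1 -> (1, 2, 3, 4)
I2 -> (5, 6, 7, 8)  // struct: A0 busy until I1 writes@4
I3 -> (6, 7, 9, 10)
I4 -> (7, 9, 14, 15)  // RAW R2: wait I2 write@8
I5 -> (9, 16, 17, 18)  // struct: A0 busy until I2 writes@8, RAW R6: wait I4 write@15
I6 -> (11, 12, 14, 15)  // struct: A1 busy until I3 writes@10
I7 -> (16, 17, 22, 23)  // struct: M1 busy until I4 writes@15
I8 -> (19, 20, 21, 22)  // struct: A0 busy until I5 writes@18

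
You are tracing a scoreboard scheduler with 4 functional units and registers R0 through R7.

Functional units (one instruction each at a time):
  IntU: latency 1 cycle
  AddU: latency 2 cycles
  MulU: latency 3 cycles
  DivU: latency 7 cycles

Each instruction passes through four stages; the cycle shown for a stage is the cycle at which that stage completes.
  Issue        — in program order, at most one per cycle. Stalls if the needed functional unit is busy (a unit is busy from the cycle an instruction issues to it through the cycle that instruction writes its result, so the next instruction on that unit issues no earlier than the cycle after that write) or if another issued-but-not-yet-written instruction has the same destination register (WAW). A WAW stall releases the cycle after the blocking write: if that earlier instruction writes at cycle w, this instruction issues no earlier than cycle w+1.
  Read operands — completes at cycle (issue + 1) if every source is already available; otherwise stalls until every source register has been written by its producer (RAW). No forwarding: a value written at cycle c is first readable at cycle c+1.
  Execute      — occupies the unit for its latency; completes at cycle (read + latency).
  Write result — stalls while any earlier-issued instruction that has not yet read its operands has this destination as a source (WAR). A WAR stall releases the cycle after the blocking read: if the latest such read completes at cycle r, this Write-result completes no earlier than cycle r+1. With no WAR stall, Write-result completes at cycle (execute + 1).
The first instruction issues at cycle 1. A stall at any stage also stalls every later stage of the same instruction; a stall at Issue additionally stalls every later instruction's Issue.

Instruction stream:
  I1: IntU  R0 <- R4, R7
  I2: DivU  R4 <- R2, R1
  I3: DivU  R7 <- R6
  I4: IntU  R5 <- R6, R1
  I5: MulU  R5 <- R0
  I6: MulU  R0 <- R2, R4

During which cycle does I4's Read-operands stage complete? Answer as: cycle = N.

cycle = 14

I1  is:1  ro:2  ex:3  wr:4
I2  is:2  ro:3  ex:10  wr:11
I3  is:12  ro:13  ex:20  wr:21  — struct: DivU busy until I2 writes@11
I4  is:13  ro:14  ex:15  wr:16
I5  is:17  ro:18  ex:21  wr:22  — WAW R5: wait I4 write@16
I6  is:23  ro:24  ex:27  wr:28  — struct: MulU busy until I5 writes@22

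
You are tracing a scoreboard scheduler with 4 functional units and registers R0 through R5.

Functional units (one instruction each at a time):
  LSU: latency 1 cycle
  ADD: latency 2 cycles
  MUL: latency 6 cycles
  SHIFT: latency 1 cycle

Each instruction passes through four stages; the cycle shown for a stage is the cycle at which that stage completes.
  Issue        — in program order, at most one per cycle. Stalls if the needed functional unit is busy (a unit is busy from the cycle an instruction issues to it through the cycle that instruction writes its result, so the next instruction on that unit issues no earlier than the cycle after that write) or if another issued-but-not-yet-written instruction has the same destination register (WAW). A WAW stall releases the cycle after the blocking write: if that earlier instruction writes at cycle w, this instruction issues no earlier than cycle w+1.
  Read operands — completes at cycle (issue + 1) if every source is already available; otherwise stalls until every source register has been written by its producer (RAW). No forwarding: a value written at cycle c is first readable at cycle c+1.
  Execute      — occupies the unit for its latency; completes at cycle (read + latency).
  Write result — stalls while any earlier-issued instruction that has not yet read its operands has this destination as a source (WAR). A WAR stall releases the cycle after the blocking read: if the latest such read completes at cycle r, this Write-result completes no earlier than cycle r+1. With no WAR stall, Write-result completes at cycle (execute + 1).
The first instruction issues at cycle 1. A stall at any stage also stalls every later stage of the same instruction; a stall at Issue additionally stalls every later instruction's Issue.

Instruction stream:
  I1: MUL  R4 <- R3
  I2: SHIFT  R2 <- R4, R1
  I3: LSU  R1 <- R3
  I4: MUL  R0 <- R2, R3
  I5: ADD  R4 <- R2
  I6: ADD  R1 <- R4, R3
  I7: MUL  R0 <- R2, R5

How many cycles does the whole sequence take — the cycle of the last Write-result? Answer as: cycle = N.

cycle = 29

c1: issue I1 (MUL)
c2: I1 read-ops; issue I2 (SHIFT)
c3: issue I3 (LSU)
c4: I3 read-ops
c5: I3 finished on LSU
c8: I1 finished on MUL
c9: I1→R4
c10: I2 read-ops; issue I4 (MUL)
c11: I2 finished on SHIFT; I3→R1; issue I5 (ADD)
c12: I2→R2
c13: I4 read-ops; I5 read-ops
c15: I5 finished on ADD
c16: I5→R4
c17: issue I6 (ADD)
c18: I6 read-ops
c19: I4 finished on MUL
c20: I4→R0; I6 finished on ADD
c21: I6→R1; issue I7 (MUL)
c22: I7 read-ops
c28: I7 finished on MUL
c29: I7→R0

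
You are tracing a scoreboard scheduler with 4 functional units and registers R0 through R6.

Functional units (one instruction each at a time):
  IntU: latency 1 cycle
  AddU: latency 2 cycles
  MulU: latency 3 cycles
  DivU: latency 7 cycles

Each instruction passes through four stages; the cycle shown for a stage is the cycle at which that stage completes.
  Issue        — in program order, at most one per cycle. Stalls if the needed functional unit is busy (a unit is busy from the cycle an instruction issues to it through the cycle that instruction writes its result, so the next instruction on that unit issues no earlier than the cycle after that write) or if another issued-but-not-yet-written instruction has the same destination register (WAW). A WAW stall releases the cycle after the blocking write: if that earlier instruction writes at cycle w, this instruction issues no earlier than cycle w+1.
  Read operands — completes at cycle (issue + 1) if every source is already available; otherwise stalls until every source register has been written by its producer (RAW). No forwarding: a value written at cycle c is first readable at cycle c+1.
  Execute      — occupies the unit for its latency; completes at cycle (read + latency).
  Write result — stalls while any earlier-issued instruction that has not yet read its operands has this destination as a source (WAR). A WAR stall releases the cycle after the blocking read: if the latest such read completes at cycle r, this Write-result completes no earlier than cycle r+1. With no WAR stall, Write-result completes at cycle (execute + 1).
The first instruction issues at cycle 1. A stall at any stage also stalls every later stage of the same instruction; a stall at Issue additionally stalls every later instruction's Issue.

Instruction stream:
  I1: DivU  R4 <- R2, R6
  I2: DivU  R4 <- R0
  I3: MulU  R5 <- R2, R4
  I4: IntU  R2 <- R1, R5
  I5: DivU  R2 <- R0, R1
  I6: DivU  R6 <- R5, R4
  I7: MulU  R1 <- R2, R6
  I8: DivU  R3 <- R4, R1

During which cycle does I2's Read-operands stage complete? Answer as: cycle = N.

[1] I1→DivU
[2] I1 RO
[9] I1 EX
[10] I1 WR R4
[11] I2→DivU
[12] I2 RO; I3→MulU
[13] I4→IntU
[19] I2 EX
[20] I2 WR R4
[21] I3 RO
[24] I3 EX
[25] I3 WR R5
[26] I4 RO
[27] I4 EX
[28] I4 WR R2
[29] I5→DivU
[30] I5 RO
[37] I5 EX
[38] I5 WR R2
[39] I6→DivU
[40] I6 RO; I7→MulU
[47] I6 EX
[48] I6 WR R6
[49] I7 RO; I8→DivU
[52] I7 EX
[53] I7 WR R1
[54] I8 RO
[61] I8 EX
[62] I8 WR R3

cycle = 12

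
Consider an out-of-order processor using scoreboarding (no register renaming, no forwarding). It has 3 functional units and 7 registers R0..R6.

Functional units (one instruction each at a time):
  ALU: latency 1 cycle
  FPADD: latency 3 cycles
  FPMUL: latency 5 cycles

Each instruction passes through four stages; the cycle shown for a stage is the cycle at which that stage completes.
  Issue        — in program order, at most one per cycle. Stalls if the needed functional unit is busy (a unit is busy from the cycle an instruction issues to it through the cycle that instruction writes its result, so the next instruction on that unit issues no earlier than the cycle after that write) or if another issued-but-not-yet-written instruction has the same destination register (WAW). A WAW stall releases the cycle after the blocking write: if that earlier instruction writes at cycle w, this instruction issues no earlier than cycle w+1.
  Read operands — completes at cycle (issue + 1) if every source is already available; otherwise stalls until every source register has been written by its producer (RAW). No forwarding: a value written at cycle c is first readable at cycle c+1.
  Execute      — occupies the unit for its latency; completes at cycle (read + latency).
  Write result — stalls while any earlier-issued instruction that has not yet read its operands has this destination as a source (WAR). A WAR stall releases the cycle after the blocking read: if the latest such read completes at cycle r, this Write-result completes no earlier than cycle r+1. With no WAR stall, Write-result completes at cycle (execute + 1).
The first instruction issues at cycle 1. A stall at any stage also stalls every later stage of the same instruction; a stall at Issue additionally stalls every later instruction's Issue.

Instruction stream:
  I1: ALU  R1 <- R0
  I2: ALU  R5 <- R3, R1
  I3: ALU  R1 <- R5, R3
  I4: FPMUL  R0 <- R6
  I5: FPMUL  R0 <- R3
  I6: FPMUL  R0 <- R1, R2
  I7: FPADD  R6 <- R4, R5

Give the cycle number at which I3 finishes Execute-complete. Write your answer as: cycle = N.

c1: I1→ALU
c2: I1 RO
c3: I1 EX
c4: I1 WR R1
c5: I2→ALU
c6: I2 RO
c7: I2 EX
c8: I2 WR R5
c9: I3→ALU
c10: I3 RO, I4→FPMUL
c11: I3 EX, I4 RO
c12: I3 WR R1
c16: I4 EX
c17: I4 WR R0
c18: I5→FPMUL
c19: I5 RO
c24: I5 EX
c25: I5 WR R0
c26: I6→FPMUL
c27: I6 RO, I7→FPADD
c28: I7 RO
c31: I7 EX
c32: I6 EX, I7 WR R6
c33: I6 WR R0

cycle = 11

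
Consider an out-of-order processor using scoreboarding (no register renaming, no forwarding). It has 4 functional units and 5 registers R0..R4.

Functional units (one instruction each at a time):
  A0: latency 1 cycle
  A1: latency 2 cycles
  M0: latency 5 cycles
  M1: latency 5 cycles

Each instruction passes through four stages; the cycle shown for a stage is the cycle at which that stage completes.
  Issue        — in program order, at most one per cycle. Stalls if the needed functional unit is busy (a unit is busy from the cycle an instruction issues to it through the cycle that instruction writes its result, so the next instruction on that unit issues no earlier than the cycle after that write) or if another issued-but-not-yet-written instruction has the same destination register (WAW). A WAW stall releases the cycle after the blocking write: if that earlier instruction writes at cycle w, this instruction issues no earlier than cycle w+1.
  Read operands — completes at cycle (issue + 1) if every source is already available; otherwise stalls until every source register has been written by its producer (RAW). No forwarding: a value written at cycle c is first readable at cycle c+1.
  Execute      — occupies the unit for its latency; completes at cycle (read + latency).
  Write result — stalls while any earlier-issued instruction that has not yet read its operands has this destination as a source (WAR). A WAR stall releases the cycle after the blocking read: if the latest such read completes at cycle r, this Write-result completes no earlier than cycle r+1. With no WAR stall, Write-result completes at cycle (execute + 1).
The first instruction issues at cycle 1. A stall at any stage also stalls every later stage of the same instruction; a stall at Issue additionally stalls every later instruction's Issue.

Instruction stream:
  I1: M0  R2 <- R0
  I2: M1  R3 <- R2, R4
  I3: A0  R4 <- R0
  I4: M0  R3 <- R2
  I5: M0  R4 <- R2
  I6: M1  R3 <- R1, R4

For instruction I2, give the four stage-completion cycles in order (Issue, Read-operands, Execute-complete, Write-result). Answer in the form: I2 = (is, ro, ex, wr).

I2 = (2, 9, 14, 15)

I1  is:1  ro:2  ex:7  wr:8
I2  is:2  ro:9  ex:14  wr:15  — RAW R2: wait I1 write@8
I3  is:3  ro:4  ex:5  wr:10  — WAR R4: wait I2 read@9
I4  is:16  ro:17  ex:22  wr:23  — WAW R3: wait I2 write@15
I5  is:24  ro:25  ex:30  wr:31  — struct: M0 busy until I4 writes@23
I6  is:25  ro:32  ex:37  wr:38  — RAW R4: wait I5 write@31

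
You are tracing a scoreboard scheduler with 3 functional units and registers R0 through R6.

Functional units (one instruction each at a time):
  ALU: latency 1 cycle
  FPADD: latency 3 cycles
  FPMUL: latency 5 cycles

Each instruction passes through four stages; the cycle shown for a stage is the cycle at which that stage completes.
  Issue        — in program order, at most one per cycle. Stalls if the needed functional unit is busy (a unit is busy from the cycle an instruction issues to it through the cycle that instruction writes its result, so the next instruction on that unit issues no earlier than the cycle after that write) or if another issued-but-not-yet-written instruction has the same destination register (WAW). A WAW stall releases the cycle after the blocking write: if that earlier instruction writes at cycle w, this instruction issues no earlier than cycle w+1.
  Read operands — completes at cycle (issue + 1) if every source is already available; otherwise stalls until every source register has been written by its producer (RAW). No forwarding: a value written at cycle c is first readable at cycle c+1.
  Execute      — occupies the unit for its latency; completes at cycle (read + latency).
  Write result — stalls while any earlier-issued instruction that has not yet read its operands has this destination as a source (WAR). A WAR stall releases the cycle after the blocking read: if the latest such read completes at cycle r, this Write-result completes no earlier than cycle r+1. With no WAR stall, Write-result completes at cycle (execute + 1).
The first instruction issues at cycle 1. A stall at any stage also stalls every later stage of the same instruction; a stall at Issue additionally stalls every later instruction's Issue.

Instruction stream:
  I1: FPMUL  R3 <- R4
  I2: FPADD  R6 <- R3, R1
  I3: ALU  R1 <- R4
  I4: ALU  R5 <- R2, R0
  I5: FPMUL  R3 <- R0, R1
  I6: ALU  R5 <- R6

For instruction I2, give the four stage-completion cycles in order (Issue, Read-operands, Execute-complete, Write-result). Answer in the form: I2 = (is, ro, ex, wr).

  I1 | 1 | 2 | 7 | 8
  I2 | 2 | 9 | 12 | 13   RAW R3: wait I1 write@8
  I3 | 3 | 4 | 5 | 10   WAR R1: wait I2 read@9
  I4 | 11 | 12 | 13 | 14   struct: ALU busy until I3 writes@10
  I5 | 12 | 13 | 18 | 19
  I6 | 15 | 16 | 17 | 18   struct: ALU busy until I4 writes@14

I2 = (2, 9, 12, 13)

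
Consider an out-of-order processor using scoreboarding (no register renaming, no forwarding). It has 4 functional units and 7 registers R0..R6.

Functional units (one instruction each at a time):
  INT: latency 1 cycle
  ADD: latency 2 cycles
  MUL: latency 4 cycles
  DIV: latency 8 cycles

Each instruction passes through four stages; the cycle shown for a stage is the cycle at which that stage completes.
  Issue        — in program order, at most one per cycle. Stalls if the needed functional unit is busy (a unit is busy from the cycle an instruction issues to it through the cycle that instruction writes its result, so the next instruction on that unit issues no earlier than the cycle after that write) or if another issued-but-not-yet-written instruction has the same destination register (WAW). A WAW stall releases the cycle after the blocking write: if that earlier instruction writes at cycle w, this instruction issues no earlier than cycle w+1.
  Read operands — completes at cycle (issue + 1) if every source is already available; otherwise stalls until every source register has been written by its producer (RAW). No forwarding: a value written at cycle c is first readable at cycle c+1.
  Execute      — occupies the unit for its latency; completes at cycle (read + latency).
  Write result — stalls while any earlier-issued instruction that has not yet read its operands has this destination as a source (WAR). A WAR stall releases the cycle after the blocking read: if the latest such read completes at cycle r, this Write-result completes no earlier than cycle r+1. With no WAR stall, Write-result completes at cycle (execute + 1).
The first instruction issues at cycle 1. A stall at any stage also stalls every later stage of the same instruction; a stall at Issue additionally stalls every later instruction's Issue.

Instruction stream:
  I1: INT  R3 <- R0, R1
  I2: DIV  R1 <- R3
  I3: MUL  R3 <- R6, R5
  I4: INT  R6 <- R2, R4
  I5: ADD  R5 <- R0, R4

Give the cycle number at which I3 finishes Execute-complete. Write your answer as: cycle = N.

cycle = 10

c1: I1→INT
c2: I1 RO | I2→DIV
c3: I1 EX
c4: I1 WR R3
c5: I2 RO | I3→MUL
c6: I3 RO | I4→INT
c7: I4 RO | I5→ADD
c8: I4 EX | I5 RO
c9: I4 WR R6
c10: I3 EX | I5 EX
c11: I3 WR R3 | I5 WR R5
c13: I2 EX
c14: I2 WR R1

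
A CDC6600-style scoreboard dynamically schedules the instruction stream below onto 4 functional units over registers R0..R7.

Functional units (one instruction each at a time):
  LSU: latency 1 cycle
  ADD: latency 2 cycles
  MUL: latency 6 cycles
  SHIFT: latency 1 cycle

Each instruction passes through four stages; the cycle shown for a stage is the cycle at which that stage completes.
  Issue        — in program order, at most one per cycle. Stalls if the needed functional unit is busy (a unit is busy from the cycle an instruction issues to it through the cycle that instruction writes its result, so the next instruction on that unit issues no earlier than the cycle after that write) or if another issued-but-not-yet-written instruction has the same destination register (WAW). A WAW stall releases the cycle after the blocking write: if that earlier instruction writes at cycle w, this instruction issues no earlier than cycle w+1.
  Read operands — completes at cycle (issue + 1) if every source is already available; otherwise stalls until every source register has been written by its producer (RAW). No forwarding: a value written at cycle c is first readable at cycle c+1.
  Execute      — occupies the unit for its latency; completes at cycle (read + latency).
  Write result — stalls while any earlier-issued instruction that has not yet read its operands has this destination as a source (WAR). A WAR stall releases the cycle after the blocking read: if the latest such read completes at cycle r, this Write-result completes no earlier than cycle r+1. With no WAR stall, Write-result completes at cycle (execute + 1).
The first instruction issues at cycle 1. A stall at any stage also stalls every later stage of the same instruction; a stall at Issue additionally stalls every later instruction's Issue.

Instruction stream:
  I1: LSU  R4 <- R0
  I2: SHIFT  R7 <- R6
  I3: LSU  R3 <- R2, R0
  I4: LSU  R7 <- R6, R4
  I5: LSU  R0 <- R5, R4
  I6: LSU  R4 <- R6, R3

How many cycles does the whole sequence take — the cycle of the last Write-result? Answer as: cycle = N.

[1] I1→LSU
[2] I1 RO · I2→SHIFT
[3] I1 EX · I2 RO
[4] I1 WR R4 · I2 EX
[5] I2 WR R7 · I3→LSU
[6] I3 RO
[7] I3 EX
[8] I3 WR R3
[9] I4→LSU
[10] I4 RO
[11] I4 EX
[12] I4 WR R7
[13] I5→LSU
[14] I5 RO
[15] I5 EX
[16] I5 WR R0
[17] I6→LSU
[18] I6 RO
[19] I6 EX
[20] I6 WR R4

cycle = 20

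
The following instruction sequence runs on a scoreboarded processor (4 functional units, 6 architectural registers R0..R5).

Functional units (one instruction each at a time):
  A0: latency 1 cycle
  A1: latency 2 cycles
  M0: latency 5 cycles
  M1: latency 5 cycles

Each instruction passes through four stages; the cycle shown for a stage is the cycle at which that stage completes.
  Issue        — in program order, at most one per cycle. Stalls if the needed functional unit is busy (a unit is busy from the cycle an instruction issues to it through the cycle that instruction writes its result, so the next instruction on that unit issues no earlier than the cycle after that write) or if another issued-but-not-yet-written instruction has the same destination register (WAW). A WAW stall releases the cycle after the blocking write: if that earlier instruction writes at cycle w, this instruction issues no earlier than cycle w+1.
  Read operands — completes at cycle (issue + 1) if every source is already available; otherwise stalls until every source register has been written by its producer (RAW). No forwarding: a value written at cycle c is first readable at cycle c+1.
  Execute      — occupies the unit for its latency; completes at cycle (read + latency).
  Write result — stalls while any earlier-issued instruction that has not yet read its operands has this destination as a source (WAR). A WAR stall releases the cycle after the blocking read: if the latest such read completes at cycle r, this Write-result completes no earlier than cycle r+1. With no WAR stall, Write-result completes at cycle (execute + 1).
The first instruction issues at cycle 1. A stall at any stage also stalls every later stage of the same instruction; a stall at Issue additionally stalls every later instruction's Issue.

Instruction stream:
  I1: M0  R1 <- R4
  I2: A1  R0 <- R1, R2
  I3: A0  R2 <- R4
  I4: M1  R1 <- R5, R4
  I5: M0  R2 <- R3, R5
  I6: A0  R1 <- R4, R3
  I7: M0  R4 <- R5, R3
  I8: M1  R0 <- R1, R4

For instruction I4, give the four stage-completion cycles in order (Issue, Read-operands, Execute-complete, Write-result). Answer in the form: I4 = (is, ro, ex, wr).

cycle 1: I1 dispatched to M0
cycle 2: I1 operands ready · I2 dispatched to A1
cycle 3: I3 dispatched to A0
cycle 4: I3 operands ready
cycle 5: I3 complete
cycle 7: I1 complete
cycle 8: R1←I1
cycle 9: I2 operands ready · I4 dispatched to M1
cycle 10: R2←I3 · I4 operands ready
cycle 11: I2 complete · I5 dispatched to M0
cycle 12: R0←I2 · I5 operands ready
cycle 15: I4 complete
cycle 16: R1←I4
cycle 17: I5 complete · I6 dispatched to A0
cycle 18: R2←I5 · I6 operands ready
cycle 19: I6 complete · I7 dispatched to M0
cycle 20: R1←I6 · I7 operands ready · I8 dispatched to M1
cycle 25: I7 complete
cycle 26: R4←I7
cycle 27: I8 operands ready
cycle 32: I8 complete
cycle 33: R0←I8

I4 = (9, 10, 15, 16)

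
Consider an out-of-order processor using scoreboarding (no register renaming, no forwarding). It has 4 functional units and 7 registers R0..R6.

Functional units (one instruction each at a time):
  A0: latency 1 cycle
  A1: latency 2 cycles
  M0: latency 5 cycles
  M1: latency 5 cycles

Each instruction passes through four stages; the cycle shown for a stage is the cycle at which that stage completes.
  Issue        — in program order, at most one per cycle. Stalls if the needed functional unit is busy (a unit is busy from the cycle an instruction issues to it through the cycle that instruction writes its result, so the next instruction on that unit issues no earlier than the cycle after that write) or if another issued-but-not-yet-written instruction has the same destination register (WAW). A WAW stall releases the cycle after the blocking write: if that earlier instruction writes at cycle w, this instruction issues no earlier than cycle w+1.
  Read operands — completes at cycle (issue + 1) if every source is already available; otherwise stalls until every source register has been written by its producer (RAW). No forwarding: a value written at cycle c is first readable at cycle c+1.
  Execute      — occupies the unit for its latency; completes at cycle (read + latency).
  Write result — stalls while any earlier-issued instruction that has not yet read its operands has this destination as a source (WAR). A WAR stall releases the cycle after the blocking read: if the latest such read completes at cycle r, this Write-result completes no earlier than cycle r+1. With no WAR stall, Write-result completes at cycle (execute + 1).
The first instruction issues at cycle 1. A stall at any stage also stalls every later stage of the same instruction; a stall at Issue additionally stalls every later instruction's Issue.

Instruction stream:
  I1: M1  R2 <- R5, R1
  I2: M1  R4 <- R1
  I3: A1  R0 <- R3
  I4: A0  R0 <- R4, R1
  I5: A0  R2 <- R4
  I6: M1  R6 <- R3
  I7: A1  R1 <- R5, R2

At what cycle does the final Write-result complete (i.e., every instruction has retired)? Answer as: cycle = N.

  I1 | 1 | 2 | 7 | 8
  I2 | 9 | 10 | 15 | 16   struct: M1 busy until I1 writes@8
  I3 | 10 | 11 | 13 | 14
  I4 | 15 | 17 | 18 | 19   WAW R0: wait I3 write@14 · RAW R4: wait I2 write@16
  I5 | 20 | 21 | 22 | 23   struct: A0 busy until I4 writes@19
  I6 | 21 | 22 | 27 | 28
  I7 | 22 | 24 | 26 | 27   RAW R2: wait I5 write@23

cycle = 28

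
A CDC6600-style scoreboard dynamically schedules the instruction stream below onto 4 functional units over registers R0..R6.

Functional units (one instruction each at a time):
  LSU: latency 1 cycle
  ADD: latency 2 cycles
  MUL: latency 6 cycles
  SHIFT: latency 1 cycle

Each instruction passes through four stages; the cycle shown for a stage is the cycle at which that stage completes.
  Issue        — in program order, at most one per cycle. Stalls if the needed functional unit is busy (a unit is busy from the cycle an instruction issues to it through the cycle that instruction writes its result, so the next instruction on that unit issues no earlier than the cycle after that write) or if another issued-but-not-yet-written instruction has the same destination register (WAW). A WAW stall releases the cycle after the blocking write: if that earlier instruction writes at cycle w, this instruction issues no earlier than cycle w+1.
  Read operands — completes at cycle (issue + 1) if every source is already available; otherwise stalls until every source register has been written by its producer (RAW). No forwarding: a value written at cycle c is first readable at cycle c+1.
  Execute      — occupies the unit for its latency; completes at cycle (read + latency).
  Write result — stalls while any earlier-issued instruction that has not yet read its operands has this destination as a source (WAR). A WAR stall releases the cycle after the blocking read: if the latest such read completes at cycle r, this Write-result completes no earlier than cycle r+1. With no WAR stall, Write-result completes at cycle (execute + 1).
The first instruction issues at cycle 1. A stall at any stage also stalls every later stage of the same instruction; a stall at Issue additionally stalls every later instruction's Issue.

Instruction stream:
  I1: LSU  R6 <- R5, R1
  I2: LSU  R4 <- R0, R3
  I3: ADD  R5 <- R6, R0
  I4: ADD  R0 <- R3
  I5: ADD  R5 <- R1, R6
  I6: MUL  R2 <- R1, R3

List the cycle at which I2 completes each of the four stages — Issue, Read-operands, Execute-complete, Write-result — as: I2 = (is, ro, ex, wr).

t=1  issue I1 (LSU)
t=2  I1 read-ops
t=3  I1 finished on LSU
t=4  I1→R6
t=5  issue I2 (LSU)
t=6  I2 read-ops · issue I3 (ADD)
t=7  I2 finished on LSU · I3 read-ops
t=8  I2→R4
t=9  I3 finished on ADD
t=10  I3→R5
t=11  issue I4 (ADD)
t=12  I4 read-ops
t=14  I4 finished on ADD
t=15  I4→R0
t=16  issue I5 (ADD)
t=17  I5 read-ops · issue I6 (MUL)
t=18  I6 read-ops
t=19  I5 finished on ADD
t=20  I5→R5
t=24  I6 finished on MUL
t=25  I6→R2

I2 = (5, 6, 7, 8)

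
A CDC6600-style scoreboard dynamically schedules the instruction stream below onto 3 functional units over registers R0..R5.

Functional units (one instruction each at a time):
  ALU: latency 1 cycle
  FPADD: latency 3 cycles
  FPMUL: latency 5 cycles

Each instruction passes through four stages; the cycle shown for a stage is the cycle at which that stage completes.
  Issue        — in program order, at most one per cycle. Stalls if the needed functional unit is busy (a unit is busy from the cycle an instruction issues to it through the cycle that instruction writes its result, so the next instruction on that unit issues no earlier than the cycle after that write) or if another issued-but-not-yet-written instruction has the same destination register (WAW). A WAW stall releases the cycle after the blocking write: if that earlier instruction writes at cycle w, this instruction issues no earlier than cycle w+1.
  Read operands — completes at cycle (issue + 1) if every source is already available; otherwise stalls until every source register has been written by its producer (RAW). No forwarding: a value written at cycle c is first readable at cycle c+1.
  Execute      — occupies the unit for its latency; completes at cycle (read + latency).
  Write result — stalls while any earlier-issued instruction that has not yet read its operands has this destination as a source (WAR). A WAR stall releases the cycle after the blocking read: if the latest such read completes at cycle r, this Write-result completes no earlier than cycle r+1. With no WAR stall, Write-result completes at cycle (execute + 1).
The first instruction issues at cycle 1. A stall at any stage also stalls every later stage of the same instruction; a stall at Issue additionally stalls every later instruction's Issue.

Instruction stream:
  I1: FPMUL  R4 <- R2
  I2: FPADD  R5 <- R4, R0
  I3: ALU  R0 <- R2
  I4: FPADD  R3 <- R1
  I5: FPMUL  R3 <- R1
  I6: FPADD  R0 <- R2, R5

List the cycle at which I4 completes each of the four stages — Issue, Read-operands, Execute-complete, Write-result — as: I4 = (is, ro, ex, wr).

I4 = (14, 15, 18, 19)

[1] I1 dispatched to FPMUL
[2] I1 operands ready | I2 dispatched to FPADD
[3] I3 dispatched to ALU
[4] I3 operands ready
[5] I3 complete
[7] I1 complete
[8] R4←I1
[9] I2 operands ready
[10] R0←I3
[12] I2 complete
[13] R5←I2
[14] I4 dispatched to FPADD
[15] I4 operands ready
[18] I4 complete
[19] R3←I4
[20] I5 dispatched to FPMUL
[21] I5 operands ready | I6 dispatched to FPADD
[22] I6 operands ready
[25] I6 complete
[26] I5 complete | R0←I6
[27] R3←I5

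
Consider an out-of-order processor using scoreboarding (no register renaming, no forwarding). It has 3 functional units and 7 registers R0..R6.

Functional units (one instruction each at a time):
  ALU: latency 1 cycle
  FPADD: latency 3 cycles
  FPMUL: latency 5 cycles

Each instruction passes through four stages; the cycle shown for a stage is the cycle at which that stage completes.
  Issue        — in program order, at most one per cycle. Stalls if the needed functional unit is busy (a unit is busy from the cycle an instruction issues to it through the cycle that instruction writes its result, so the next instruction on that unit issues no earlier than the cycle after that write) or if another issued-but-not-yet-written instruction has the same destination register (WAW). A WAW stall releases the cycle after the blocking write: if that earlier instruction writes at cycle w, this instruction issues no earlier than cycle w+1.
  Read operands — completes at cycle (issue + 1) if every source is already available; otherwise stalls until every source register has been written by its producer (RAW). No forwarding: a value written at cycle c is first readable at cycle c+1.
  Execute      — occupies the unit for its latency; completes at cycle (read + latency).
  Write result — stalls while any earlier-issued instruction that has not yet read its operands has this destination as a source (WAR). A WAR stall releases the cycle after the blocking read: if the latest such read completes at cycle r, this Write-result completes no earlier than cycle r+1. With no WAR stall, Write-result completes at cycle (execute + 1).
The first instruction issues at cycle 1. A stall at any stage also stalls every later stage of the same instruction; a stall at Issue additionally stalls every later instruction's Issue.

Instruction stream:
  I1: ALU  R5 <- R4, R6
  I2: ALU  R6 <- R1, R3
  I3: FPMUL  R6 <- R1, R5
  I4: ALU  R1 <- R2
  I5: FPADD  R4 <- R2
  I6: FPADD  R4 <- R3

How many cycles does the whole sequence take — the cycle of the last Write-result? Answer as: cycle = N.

1) issue 1, read 2, done 3, write 4
2) issue 5, read 6, done 7, write 8  <struct: ALU busy until I1 writes@4>
3) issue 9, read 10, done 15, write 16  <WAW R6: wait I2 write@8>
4) issue 10, read 11, done 12, write 13
5) issue 11, read 12, done 15, write 16
6) issue 17, read 18, done 21, write 22  <struct: FPADD busy until I5 writes@16>

cycle = 22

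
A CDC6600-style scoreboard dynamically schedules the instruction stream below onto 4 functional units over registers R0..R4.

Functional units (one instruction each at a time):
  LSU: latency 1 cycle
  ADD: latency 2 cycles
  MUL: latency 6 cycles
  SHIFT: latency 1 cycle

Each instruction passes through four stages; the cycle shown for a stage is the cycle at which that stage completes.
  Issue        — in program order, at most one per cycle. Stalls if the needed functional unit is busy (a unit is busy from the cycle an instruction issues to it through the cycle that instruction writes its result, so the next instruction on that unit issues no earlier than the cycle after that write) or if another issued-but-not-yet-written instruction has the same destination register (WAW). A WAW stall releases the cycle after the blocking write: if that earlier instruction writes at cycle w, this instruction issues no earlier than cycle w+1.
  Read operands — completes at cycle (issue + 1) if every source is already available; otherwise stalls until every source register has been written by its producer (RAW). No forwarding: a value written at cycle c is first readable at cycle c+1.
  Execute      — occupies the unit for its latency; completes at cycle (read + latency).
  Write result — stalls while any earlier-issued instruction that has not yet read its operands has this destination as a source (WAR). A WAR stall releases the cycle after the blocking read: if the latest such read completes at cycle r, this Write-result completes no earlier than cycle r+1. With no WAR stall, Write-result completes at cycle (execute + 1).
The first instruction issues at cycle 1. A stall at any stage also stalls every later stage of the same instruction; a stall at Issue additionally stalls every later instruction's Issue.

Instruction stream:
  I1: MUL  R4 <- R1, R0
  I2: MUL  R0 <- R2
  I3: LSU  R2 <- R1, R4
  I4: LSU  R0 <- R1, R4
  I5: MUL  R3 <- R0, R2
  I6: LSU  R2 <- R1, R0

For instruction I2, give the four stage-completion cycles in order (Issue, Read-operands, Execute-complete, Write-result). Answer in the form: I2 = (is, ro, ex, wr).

[1] issue I1 (MUL)
[2] I1 read-ops
[8] I1 finished on MUL
[9] I1→R4
[10] issue I2 (MUL)
[11] I2 read-ops · issue I3 (LSU)
[12] I3 read-ops
[13] I3 finished on LSU
[14] I3→R2
[17] I2 finished on MUL
[18] I2→R0
[19] issue I4 (LSU)
[20] I4 read-ops · issue I5 (MUL)
[21] I4 finished on LSU
[22] I4→R0
[23] I5 read-ops · issue I6 (LSU)
[24] I6 read-ops
[25] I6 finished on LSU
[26] I6→R2
[29] I5 finished on MUL
[30] I5→R3

I2 = (10, 11, 17, 18)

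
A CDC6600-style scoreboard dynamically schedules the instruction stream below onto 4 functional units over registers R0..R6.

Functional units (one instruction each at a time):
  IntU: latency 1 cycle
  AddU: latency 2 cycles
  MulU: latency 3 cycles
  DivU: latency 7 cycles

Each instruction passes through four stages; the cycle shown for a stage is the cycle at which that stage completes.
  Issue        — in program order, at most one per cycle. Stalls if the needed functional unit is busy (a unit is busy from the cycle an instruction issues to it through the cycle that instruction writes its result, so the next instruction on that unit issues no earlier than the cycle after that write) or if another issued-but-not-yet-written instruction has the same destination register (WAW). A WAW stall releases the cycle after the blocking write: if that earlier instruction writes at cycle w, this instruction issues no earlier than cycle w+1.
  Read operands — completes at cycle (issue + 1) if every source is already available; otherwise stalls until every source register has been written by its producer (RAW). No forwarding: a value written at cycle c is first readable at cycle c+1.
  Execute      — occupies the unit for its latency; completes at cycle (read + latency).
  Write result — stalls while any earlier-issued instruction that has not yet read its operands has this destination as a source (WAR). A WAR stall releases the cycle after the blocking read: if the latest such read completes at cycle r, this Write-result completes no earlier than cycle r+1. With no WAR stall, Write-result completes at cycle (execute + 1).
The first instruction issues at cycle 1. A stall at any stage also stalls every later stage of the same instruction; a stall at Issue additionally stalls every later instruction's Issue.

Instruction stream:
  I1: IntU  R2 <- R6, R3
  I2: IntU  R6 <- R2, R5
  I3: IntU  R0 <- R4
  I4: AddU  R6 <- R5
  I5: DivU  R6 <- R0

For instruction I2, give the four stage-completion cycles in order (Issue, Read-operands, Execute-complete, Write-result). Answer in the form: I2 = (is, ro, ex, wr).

cycle 1: I1→IntU
cycle 2: I1 RO
cycle 3: I1 EX
cycle 4: I1 WR R2
cycle 5: I2→IntU
cycle 6: I2 RO
cycle 7: I2 EX
cycle 8: I2 WR R6
cycle 9: I3→IntU
cycle 10: I3 RO; I4→AddU
cycle 11: I3 EX; I4 RO
cycle 12: I3 WR R0
cycle 13: I4 EX
cycle 14: I4 WR R6
cycle 15: I5→DivU
cycle 16: I5 RO
cycle 23: I5 EX
cycle 24: I5 WR R6

I2 = (5, 6, 7, 8)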